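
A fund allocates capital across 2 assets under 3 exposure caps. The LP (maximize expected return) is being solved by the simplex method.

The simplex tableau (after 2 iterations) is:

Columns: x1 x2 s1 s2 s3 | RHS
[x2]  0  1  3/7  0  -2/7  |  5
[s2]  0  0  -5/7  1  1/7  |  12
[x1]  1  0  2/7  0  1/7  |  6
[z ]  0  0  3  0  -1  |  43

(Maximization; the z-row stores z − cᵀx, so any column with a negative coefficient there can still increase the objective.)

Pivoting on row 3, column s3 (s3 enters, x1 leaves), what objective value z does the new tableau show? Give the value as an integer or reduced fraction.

85

Minimum ratio for s3: 6/(1/7) = 42.
z changes by −(z-row coeff of s3)·ratio = −(-1)·42 = 42.
New z = 43 + 42 = 85.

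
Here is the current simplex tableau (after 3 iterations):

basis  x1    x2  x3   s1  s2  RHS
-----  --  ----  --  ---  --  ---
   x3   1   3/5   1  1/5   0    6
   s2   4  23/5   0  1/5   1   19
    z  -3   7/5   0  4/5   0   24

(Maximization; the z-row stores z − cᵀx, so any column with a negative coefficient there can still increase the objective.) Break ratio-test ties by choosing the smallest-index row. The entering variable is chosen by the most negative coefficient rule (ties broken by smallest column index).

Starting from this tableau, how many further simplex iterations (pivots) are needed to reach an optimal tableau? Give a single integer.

pivot: x1 in, s2 out → z = 153/4
No improving column remains; optimal.

1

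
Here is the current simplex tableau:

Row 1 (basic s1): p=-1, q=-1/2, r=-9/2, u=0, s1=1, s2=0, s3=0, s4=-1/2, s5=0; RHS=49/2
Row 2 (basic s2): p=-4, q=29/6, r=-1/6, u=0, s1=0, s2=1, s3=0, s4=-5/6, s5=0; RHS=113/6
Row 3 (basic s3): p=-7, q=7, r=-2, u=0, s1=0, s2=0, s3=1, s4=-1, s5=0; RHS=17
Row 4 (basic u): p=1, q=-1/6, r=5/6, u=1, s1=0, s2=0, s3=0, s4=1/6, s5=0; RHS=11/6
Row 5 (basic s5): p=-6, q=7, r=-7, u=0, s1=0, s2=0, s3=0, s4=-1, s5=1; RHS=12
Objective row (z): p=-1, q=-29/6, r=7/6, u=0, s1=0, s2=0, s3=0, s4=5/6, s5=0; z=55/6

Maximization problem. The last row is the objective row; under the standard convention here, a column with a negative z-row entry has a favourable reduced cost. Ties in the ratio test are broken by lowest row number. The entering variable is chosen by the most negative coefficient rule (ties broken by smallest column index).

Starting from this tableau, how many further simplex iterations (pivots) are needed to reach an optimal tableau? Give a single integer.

2

pivot: q in, s5 out → z = 733/42
pivot: p in, u out → z = 181/6
No improving column remains; optimal.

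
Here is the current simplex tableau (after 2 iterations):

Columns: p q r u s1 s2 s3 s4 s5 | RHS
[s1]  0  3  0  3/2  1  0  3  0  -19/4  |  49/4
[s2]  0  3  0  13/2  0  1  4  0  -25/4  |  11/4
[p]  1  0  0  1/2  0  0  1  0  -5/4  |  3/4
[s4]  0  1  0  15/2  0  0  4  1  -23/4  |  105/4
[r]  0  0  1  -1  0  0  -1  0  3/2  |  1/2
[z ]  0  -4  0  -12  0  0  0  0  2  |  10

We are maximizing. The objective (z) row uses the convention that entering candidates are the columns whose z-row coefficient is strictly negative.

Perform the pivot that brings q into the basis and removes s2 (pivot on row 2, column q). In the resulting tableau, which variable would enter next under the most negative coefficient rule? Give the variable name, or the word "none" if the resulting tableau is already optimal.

Pivot element 3. New z-row = old z-row − (-4)·(row 2/3).
Updated z-row coefficients: p: 0, q: 0, r: 0, u: -10/3, s1: 0, s2: 4/3, s3: 16/3, s4: 0, s5: -19/3.
The most negative is -19/3 in column s5, so s5 would enter next.

s5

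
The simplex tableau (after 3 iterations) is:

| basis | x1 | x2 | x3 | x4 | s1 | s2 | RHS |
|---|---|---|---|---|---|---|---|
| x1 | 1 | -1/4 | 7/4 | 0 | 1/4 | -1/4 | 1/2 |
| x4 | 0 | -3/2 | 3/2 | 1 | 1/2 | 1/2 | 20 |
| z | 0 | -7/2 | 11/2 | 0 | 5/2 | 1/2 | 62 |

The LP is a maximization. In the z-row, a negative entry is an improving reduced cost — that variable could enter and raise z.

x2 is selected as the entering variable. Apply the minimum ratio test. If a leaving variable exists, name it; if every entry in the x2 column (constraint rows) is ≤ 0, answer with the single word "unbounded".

x2-column entries: row 1: -1/4, row 2: -3/2. All ≤ 0, so x2 can increase without bound; the LP is unbounded in this direction.

unbounded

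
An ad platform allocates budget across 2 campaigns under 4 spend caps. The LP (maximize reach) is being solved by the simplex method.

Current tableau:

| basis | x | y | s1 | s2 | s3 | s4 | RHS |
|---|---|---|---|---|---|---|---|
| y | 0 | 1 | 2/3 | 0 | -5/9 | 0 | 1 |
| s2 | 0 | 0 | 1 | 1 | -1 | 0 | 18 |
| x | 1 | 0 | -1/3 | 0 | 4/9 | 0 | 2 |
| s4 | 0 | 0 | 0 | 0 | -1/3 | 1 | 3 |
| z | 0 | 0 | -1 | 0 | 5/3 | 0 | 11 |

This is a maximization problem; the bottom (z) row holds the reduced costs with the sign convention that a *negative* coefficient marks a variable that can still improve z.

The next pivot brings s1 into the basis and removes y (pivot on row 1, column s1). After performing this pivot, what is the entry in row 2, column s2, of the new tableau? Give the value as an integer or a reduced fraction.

Pivot element is row 1, column s1: 2/3.
Normalize row 1: new (row 1, s2) = 0/(2/3) = 0.
row 2 ← row 2 − 1·(new row 1): 1 − 1·0 = 1.

1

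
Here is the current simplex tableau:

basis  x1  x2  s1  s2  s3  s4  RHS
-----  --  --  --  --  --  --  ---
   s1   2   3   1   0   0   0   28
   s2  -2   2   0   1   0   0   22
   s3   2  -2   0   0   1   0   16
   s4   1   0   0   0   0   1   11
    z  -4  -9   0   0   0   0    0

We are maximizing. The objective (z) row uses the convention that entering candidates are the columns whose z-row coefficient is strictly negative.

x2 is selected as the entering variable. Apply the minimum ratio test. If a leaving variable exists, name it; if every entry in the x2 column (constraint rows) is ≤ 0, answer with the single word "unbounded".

Ratios: row 1 (s1): 28/3 = 28/3; row 2 (s2): 22/2 = 11; row 3 (s3): entry -2 ≤ 0, skip; row 4 (s4): entry 0 ≤ 0, skip.
Minimum ratio is in the s1 row, so s1 leaves.

s1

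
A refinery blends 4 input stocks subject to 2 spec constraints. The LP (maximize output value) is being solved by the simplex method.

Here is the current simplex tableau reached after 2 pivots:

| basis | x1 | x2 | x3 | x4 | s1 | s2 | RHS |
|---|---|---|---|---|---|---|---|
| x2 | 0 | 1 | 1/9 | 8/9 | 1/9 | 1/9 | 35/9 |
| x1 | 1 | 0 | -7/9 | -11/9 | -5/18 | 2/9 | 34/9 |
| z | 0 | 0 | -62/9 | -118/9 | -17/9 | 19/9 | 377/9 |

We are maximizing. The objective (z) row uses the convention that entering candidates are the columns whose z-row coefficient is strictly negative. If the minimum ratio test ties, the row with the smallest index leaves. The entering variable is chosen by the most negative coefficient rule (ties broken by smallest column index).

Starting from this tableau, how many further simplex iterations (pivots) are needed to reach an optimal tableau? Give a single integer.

pivot: x4 in, x2 out → z = 397/4
pivot: x3 in, x4 out → z = 283
No improving column remains; optimal.

2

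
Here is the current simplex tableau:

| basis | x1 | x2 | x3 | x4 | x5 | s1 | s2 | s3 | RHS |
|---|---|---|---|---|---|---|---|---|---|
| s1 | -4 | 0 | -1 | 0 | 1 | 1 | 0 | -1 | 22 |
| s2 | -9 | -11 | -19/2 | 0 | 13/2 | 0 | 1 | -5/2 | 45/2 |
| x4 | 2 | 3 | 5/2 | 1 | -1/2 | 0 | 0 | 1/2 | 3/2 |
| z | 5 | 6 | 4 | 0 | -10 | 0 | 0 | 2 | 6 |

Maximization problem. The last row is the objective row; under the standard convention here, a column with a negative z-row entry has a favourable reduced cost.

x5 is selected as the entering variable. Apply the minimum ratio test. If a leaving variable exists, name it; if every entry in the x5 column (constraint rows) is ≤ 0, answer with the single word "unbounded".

s2

Ratios: row 1 (s1): 22/1 = 22; row 2 (s2): (45/2)/(13/2) = 45/13; row 3 (x4): entry -1/2 ≤ 0, skip.
Minimum ratio is in the s2 row, so s2 leaves.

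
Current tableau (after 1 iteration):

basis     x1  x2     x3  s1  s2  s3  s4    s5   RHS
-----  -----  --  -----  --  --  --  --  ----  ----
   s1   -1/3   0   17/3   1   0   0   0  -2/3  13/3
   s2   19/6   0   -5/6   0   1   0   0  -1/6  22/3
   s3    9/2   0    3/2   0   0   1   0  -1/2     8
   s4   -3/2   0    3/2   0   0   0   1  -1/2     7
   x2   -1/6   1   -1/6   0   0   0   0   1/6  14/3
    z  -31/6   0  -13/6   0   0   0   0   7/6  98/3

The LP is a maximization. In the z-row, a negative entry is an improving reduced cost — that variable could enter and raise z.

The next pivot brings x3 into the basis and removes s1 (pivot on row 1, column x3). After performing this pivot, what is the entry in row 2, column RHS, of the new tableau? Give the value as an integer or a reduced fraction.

271/34

Pivot element is row 1, column x3: 17/3.
Normalize row 1: new (row 1, RHS) = (13/3)/(17/3) = 13/17.
row 2 ← row 2 − (-5/6)·(new row 1): 22/3 − (-5/6)·(13/17) = 271/34.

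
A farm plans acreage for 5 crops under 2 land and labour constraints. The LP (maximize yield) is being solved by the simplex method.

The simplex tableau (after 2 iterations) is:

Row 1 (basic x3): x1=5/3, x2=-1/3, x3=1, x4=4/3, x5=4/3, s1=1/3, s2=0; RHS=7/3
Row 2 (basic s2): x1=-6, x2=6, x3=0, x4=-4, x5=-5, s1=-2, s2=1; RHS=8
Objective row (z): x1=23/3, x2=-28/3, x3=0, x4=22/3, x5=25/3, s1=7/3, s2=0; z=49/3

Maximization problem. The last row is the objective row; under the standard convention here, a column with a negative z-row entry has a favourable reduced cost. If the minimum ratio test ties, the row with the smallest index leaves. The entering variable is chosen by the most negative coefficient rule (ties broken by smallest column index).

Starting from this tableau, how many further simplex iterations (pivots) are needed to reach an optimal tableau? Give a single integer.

3

pivot: x2 in, s2 out → z = 259/9
pivot: x1 in, x3 out → z = 129/4
pivot: s1 in, x1 out → z = 77/2
No improving column remains; optimal.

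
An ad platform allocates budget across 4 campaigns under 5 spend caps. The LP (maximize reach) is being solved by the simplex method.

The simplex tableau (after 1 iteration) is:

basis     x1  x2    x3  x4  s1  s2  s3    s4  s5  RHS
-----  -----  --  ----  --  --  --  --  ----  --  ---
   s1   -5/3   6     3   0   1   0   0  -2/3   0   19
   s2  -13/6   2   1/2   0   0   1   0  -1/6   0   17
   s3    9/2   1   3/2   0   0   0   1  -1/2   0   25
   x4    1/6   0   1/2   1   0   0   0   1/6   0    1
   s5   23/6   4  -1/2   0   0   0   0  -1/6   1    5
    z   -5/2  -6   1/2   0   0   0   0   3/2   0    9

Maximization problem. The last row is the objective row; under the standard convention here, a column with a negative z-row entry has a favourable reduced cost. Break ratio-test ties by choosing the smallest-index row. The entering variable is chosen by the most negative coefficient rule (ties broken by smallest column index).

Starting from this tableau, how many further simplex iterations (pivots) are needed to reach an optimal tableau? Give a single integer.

2

pivot: x2 in, s5 out → z = 33/2
pivot: x3 in, x4 out → z = 17
No improving column remains; optimal.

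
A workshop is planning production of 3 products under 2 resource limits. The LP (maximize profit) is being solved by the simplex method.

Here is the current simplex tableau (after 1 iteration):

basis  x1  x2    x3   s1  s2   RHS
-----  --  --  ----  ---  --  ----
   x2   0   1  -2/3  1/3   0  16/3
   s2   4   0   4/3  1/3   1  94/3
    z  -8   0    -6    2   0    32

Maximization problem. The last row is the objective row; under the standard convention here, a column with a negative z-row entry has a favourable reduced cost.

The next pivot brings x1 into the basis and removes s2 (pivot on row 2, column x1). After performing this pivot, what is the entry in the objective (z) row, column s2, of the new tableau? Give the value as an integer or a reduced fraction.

2

Pivot element is row 2, column x1: 4.
Normalize row 2: new (row 2, s2) = 1/4 = 1/4.
z-row ← z-row − (-8)·(new row 2): 0 − (-8)·(1/4) = 2.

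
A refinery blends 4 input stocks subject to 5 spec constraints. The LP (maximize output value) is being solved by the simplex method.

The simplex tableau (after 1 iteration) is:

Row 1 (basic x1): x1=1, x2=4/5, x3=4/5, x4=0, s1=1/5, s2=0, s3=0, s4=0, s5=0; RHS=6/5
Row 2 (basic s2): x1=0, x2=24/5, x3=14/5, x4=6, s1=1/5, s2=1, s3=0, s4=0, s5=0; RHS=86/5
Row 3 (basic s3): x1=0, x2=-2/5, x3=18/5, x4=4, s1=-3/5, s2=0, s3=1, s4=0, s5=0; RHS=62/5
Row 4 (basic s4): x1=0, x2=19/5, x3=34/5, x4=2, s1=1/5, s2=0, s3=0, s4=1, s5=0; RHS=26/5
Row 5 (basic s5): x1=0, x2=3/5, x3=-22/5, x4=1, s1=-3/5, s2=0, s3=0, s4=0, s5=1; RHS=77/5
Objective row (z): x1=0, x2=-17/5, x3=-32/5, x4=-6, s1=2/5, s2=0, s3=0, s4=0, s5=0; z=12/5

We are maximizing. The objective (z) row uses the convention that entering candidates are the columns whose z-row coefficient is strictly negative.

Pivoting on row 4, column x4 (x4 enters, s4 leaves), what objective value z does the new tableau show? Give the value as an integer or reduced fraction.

Minimum ratio for x4: (26/5)/2 = 13/5.
z changes by −(z-row coeff of x4)·ratio = −(-6)·(13/5) = 78/5.
New z = 12/5 + (78/5) = 18.

18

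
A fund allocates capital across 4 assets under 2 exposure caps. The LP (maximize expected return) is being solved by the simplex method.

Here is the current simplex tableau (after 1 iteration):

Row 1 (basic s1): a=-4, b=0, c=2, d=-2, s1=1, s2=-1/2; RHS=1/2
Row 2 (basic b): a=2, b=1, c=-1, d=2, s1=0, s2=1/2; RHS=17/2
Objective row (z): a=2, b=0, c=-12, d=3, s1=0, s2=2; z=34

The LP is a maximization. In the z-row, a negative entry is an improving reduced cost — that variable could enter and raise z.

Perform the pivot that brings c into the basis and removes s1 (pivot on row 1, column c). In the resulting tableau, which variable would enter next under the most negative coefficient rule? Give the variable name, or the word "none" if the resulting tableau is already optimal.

Pivot element 2. New z-row = old z-row − (-12)·(row 1/2).
Updated z-row coefficients: a: -22, b: 0, c: 0, d: -9, s1: 6, s2: -1.
The most negative is -22 in column a, so a would enter next.

a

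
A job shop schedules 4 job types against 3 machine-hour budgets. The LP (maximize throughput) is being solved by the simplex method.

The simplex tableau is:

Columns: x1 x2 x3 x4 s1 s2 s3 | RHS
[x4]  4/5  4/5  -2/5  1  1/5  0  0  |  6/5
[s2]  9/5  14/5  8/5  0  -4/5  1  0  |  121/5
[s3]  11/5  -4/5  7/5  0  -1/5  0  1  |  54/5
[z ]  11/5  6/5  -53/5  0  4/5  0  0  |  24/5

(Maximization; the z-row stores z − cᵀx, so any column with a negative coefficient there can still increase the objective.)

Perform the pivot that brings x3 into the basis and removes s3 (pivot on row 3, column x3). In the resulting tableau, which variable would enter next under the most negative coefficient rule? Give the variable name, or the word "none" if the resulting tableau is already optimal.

x2

Pivot element 7/5. New z-row = old z-row − (-53/5)·(row 3/(7/5)).
Updated z-row coefficients: x1: 132/7, x2: -34/7, x3: 0, x4: 0, s1: -5/7, s2: 0, s3: 53/7.
The most negative is -34/7 in column x2, so x2 would enter next.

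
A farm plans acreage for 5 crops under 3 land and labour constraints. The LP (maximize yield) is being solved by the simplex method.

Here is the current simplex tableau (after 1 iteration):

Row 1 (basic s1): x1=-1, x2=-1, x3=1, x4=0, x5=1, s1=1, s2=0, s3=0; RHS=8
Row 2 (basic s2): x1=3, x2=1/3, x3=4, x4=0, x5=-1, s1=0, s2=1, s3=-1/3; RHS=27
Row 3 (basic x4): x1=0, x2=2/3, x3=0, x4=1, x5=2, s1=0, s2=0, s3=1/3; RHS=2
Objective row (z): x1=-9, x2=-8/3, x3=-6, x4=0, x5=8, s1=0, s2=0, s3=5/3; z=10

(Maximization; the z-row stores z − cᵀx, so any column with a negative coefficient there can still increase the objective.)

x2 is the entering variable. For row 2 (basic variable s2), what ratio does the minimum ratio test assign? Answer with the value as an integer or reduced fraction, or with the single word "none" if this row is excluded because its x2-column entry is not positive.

Ratio = RHS / (x2 entry) = 27 / (1/3) = 81.

81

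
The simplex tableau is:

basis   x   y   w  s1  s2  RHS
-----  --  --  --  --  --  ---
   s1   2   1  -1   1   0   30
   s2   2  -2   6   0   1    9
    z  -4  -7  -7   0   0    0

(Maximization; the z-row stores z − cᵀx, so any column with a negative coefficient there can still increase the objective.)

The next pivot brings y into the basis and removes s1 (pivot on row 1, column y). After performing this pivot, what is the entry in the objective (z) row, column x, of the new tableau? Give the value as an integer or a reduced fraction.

10

Pivot element is row 1, column y: 1.
Normalize row 1: new (row 1, x) = 2/1 = 2.
z-row ← z-row − (-7)·(new row 1): -4 − (-7)·2 = 10.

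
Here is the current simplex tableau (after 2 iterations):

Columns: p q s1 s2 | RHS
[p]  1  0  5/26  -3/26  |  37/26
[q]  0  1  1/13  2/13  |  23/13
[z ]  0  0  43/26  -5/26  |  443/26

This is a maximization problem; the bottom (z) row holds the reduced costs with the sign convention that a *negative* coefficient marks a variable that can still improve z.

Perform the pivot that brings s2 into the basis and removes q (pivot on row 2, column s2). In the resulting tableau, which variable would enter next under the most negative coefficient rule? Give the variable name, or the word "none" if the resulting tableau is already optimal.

none

Pivot element 2/13. New z-row = old z-row − (-5/26)·(row 2/(2/13)).
Updated z-row coefficients: p: 0, q: 5/4, s1: 7/4, s2: 0.
No coefficient is strictly negative; the tableau after this pivot is optimal.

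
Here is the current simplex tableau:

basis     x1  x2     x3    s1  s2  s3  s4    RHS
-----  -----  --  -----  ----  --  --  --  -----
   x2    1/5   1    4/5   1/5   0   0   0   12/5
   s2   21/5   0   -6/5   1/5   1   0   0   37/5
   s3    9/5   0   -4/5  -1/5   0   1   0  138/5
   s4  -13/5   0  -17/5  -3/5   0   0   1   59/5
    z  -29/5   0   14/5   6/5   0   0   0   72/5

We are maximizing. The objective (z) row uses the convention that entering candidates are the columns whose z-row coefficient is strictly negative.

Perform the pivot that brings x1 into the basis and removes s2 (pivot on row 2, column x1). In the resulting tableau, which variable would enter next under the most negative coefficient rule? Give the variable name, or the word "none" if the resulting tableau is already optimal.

none

Pivot element 21/5. New z-row = old z-row − (-29/5)·(row 2/(21/5)).
Updated z-row coefficients: x1: 0, x2: 0, x3: 8/7, s1: 31/21, s2: 29/21, s3: 0, s4: 0.
No coefficient is strictly negative; the tableau after this pivot is optimal.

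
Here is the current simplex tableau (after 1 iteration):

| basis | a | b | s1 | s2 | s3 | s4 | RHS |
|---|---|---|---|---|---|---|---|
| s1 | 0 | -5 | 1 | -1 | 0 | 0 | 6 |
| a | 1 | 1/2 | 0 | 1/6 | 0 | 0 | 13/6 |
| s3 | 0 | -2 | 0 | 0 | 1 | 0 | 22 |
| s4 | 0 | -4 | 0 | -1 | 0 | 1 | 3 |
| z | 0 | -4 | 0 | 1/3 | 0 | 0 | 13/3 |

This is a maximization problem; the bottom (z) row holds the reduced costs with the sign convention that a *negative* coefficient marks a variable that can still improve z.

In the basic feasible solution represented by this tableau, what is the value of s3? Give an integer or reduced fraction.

s3 is basic (row 3); its value is the RHS of that row: 22.

22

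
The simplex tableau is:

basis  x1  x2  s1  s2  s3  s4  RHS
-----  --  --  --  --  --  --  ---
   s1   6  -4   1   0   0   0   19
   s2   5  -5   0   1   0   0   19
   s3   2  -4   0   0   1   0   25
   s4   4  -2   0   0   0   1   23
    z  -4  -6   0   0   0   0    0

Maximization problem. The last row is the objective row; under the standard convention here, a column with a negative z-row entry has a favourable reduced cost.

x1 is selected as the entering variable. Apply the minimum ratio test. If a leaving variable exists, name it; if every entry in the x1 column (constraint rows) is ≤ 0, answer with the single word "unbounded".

s1

Ratios: row 1 (s1): 19/6 = 19/6; row 2 (s2): 19/5 = 19/5; row 3 (s3): 25/2 = 25/2; row 4 (s4): 23/4 = 23/4.
Minimum ratio is in the s1 row, so s1 leaves.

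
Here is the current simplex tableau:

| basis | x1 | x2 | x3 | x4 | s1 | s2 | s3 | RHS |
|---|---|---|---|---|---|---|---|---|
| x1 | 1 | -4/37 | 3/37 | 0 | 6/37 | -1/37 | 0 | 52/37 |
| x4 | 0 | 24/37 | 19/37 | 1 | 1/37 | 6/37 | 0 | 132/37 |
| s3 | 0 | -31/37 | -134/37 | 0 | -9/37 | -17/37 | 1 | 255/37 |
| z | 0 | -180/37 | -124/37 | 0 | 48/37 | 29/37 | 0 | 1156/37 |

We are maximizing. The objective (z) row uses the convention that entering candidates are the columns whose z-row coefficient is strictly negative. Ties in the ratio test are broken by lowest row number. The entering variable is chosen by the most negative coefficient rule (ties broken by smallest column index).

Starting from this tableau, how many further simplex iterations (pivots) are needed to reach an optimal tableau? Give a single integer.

1

pivot: x2 in, x4 out → z = 58
No improving column remains; optimal.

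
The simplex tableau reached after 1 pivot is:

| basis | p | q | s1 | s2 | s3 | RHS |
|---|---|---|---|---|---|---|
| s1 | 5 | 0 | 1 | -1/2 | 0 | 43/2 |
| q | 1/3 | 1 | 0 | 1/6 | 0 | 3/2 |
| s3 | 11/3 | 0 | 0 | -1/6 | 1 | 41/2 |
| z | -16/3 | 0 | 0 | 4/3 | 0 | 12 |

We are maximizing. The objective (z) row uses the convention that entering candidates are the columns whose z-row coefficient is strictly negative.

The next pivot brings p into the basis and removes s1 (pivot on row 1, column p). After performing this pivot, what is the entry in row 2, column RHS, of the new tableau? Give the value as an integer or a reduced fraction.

1/15

Pivot element is row 1, column p: 5.
Normalize row 1: new (row 1, RHS) = (43/2)/5 = 43/10.
row 2 ← row 2 − (1/3)·(new row 1): 3/2 − (1/3)·(43/10) = 1/15.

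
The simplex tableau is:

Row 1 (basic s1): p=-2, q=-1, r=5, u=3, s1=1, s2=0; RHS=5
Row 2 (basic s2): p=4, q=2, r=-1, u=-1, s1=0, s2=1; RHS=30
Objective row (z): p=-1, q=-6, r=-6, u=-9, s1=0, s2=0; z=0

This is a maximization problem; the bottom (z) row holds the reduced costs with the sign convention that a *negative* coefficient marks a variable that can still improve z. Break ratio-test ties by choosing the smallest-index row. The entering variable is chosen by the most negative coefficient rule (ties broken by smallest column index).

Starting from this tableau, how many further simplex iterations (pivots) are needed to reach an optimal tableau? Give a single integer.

pivot: u in, s1 out → z = 15
pivot: q in, s2 out → z = 186
No improving column remains; optimal.

2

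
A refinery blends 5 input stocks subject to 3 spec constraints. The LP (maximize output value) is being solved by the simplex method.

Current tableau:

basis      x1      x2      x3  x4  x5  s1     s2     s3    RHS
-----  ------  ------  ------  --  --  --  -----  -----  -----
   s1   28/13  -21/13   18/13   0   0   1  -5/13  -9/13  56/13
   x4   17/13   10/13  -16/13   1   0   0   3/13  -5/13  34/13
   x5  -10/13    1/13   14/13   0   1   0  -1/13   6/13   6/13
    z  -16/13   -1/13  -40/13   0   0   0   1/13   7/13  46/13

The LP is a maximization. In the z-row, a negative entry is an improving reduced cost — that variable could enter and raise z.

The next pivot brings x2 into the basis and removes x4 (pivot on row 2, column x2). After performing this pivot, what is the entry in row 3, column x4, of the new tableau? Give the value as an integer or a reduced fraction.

-1/10

Pivot element is row 2, column x2: 10/13.
Normalize row 2: new (row 2, x4) = 1/(10/13) = 13/10.
row 3 ← row 3 − (1/13)·(new row 2): 0 − (1/13)·(13/10) = -1/10.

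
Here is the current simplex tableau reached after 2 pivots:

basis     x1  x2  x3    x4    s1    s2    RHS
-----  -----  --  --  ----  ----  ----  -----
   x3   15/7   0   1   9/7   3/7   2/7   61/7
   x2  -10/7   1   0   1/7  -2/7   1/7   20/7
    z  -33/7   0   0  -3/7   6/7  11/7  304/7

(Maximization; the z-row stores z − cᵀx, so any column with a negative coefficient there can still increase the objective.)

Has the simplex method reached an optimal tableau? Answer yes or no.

no

Column x1 has objective-row coefficient -33/7, which is negative; an improving pivot exists, so not yet optimal.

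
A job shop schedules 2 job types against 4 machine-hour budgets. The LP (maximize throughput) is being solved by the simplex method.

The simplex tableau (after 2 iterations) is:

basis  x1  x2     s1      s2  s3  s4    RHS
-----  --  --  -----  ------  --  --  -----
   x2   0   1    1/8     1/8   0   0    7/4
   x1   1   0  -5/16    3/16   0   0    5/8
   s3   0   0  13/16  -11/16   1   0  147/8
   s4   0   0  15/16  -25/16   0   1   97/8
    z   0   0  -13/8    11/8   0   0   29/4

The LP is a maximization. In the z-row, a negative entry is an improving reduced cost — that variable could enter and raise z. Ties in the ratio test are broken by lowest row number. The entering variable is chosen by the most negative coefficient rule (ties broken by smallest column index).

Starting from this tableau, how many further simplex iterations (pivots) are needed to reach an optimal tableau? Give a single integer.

pivot: s1 in, s4 out → z = 424/15
pivot: s2 in, x2 out → z = 144/5
No improving column remains; optimal.

2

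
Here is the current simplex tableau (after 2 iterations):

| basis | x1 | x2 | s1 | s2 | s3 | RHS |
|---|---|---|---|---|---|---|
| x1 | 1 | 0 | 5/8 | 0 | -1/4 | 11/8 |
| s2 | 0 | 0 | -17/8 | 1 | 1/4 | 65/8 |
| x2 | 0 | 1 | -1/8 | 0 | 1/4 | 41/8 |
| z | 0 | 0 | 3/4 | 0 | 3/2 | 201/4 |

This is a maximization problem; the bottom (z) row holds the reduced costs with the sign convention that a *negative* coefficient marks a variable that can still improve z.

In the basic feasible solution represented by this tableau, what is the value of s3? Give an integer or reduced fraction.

s3 is nonbasic (not in the basis column), so its value in the current BFS is 0.

0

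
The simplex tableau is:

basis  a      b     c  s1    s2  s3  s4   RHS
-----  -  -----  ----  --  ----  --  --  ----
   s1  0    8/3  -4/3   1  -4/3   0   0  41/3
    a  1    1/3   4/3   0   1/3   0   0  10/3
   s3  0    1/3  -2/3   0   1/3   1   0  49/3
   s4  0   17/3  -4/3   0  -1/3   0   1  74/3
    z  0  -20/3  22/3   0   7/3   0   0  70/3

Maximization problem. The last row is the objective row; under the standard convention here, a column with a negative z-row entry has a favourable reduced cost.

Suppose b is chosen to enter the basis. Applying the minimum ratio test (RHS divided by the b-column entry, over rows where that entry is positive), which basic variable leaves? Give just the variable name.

Ratios: row 1 (s1): (41/3)/(8/3) = 41/8; row 2 (a): (10/3)/(1/3) = 10; row 3 (s3): (49/3)/(1/3) = 49; row 4 (s4): (74/3)/(17/3) = 74/17.
Minimum ratio 74/17 is in the s4 row, so s4 leaves.

s4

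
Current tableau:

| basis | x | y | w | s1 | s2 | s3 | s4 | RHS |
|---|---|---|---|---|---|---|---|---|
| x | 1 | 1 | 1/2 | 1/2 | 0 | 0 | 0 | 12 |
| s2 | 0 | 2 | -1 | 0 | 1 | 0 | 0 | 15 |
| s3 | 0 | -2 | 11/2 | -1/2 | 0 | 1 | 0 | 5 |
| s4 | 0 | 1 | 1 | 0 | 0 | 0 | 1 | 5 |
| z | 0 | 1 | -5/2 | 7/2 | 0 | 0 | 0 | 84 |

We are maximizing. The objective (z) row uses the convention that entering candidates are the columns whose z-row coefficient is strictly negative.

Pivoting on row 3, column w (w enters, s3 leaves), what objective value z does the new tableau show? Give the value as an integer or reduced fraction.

Minimum ratio for w: 5/(11/2) = 10/11.
z changes by −(z-row coeff of w)·ratio = −(-5/2)·(10/11) = 25/11.
New z = 84 + (25/11) = 949/11.

949/11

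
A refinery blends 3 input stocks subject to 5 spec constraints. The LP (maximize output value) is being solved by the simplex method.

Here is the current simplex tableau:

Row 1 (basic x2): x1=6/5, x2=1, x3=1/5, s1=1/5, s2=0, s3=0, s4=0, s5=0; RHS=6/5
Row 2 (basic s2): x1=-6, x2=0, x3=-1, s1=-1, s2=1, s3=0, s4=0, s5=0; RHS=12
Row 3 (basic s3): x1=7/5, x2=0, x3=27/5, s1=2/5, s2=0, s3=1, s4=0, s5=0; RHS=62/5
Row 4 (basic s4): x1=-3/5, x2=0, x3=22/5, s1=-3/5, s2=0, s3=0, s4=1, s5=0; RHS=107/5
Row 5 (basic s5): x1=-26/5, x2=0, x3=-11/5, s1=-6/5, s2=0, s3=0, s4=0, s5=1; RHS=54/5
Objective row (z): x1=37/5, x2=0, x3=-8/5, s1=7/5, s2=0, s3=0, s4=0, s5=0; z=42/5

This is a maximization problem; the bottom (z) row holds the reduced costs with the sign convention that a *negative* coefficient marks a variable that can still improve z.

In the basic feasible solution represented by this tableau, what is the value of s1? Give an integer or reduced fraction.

0

s1 is nonbasic (not in the basis column), so its value in the current BFS is 0.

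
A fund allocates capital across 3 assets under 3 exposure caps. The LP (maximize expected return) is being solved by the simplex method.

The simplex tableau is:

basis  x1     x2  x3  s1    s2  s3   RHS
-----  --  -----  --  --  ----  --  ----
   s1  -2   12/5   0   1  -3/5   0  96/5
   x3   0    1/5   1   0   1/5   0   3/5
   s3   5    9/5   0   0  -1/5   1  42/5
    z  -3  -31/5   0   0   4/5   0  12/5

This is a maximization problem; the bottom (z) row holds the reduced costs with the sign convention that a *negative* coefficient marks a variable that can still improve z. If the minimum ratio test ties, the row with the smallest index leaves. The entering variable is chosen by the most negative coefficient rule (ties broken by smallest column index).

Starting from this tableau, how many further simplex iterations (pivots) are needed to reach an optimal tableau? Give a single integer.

2

pivot: x2 in, x3 out → z = 21
pivot: x1 in, s3 out → z = 114/5
No improving column remains; optimal.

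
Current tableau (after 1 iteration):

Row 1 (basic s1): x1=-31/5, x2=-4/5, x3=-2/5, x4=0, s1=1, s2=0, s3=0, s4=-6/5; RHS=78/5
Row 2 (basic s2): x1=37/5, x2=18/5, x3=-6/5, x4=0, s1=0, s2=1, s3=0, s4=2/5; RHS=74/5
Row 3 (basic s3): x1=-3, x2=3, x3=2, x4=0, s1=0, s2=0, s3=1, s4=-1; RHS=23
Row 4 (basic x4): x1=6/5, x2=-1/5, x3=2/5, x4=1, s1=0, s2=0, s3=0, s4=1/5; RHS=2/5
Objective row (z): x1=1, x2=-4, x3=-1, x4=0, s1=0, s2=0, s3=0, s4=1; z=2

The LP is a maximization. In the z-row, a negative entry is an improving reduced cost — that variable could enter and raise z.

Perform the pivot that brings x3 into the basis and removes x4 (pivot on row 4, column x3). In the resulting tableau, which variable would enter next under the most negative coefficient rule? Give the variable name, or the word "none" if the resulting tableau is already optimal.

Pivot element 2/5. New z-row = old z-row − (-1)·(row 4/(2/5)).
Updated z-row coefficients: x1: 4, x2: -9/2, x3: 0, x4: 5/2, s1: 0, s2: 0, s3: 0, s4: 3/2.
The most negative is -9/2 in column x2, so x2 would enter next.

x2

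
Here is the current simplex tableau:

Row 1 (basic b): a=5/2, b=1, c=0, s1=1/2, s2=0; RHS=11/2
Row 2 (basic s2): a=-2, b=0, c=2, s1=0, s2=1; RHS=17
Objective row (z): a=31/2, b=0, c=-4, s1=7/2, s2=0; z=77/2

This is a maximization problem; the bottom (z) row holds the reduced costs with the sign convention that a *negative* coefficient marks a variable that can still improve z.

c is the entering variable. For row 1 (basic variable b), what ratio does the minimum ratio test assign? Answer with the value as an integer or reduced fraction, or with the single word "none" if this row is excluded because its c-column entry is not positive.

none

The c entry in row 1 is 0 ≤ 0, so this row gives no ratio.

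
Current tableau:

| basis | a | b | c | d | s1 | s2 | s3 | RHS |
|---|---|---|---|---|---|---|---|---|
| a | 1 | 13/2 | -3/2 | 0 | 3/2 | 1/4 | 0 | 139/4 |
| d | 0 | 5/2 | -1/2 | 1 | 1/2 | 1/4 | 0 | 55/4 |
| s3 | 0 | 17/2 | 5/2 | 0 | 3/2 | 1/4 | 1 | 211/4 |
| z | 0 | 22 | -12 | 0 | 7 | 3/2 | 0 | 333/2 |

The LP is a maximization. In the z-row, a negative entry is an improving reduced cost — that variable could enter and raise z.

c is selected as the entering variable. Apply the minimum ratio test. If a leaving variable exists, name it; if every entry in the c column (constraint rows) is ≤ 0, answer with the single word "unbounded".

s3

Ratios: row 1 (a): entry -3/2 ≤ 0, skip; row 2 (d): entry -1/2 ≤ 0, skip; row 3 (s3): (211/4)/(5/2) = 211/10.
Minimum ratio is in the s3 row, so s3 leaves.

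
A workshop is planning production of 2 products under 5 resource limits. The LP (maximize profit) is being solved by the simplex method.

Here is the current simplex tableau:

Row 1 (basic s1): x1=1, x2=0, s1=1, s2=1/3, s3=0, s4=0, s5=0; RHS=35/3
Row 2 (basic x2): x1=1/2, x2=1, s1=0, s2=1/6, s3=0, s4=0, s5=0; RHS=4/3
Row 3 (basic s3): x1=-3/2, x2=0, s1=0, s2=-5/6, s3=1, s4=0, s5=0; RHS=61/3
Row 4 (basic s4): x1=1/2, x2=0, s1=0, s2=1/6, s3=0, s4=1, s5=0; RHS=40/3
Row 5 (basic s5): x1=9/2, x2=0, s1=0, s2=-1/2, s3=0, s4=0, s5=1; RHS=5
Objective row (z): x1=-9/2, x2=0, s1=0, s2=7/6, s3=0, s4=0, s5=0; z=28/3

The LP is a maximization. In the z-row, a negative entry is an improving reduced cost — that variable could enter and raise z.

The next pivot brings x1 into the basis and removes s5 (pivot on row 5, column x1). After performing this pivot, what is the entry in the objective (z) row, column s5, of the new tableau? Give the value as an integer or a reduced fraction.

1

Pivot element is row 5, column x1: 9/2.
Normalize row 5: new (row 5, s5) = 1/(9/2) = 2/9.
z-row ← z-row − (-9/2)·(new row 5): 0 − (-9/2)·(2/9) = 1.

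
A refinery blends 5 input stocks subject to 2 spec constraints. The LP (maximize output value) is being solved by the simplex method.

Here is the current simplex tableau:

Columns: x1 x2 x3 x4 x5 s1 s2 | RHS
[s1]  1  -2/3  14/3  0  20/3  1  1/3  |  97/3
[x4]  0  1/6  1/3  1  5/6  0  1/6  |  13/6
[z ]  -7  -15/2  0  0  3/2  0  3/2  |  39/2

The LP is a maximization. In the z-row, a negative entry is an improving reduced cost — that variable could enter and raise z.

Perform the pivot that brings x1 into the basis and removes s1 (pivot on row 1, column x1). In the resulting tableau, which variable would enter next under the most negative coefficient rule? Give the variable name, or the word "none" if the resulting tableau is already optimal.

Pivot element 1. New z-row = old z-row − (-7)·(row 1/1).
Updated z-row coefficients: x1: 0, x2: -73/6, x3: 98/3, x4: 0, x5: 289/6, s1: 7, s2: 23/6.
The most negative is -73/6 in column x2, so x2 would enter next.

x2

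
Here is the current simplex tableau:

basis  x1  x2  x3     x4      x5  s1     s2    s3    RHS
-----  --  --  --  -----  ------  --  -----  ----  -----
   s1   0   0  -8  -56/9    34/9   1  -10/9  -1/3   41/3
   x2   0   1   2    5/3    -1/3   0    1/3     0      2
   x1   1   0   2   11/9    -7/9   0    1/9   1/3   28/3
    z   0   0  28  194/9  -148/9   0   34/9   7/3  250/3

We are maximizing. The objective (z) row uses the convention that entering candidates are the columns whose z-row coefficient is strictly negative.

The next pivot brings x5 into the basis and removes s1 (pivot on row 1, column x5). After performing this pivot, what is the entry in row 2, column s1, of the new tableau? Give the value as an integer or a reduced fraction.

3/34

Pivot element is row 1, column x5: 34/9.
Normalize row 1: new (row 1, s1) = 1/(34/9) = 9/34.
row 2 ← row 2 − (-1/3)·(new row 1): 0 − (-1/3)·(9/34) = 3/34.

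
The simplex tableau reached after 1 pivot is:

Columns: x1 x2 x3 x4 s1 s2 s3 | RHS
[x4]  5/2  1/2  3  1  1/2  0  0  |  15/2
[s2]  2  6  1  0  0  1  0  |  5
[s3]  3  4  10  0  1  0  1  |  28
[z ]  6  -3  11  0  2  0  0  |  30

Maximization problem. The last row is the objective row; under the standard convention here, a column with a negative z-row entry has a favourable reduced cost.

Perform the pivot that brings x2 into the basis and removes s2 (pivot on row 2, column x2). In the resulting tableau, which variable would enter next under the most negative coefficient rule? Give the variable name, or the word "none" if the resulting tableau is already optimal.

none

Pivot element 6. New z-row = old z-row − (-3)·(row 2/6).
Updated z-row coefficients: x1: 7, x2: 0, x3: 23/2, x4: 0, s1: 2, s2: 1/2, s3: 0.
No coefficient is strictly negative; the tableau after this pivot is optimal.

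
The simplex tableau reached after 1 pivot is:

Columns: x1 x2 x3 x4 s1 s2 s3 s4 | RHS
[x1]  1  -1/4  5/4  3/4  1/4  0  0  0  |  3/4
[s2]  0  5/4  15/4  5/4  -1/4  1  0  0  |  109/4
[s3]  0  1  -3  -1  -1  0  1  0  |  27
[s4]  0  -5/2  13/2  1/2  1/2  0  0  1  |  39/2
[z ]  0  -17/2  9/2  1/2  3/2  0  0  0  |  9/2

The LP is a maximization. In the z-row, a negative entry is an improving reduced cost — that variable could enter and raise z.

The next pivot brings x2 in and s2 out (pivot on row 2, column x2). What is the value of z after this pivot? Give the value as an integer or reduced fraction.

Minimum ratio for x2: (109/4)/(5/4) = 109/5.
z changes by −(z-row coeff of x2)·ratio = −(-17/2)·(109/5) = 1853/10.
New z = 9/2 + (1853/10) = 949/5.

949/5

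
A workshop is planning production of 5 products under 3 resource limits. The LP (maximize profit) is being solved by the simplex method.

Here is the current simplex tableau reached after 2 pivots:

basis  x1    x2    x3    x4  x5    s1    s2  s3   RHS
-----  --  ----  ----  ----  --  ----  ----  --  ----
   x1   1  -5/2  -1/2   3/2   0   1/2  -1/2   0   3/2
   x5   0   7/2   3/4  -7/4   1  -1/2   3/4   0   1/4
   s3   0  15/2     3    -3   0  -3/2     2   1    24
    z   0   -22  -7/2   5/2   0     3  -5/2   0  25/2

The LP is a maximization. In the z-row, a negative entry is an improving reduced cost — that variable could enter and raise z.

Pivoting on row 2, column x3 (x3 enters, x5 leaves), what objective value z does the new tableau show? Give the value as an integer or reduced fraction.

Minimum ratio for x3: (1/4)/(3/4) = 1/3.
z changes by −(z-row coeff of x3)·ratio = −(-7/2)·(1/3) = 7/6.
New z = 25/2 + (7/6) = 41/3.

41/3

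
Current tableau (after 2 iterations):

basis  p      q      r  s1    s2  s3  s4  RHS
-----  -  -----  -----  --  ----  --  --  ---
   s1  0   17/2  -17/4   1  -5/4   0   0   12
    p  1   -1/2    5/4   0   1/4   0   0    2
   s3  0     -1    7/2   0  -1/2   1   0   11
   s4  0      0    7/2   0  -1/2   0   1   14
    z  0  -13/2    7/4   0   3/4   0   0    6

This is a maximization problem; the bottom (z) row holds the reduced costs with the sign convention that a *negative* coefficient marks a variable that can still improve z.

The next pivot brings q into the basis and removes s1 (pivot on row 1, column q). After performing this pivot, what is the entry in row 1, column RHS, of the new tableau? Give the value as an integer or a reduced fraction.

24/17

Pivot element is row 1, column q: 17/2.
Normalize row 1: new (row 1, RHS) = 12/(17/2) = 24/17.
Row 1 is the pivot row, so the entry is 24/17.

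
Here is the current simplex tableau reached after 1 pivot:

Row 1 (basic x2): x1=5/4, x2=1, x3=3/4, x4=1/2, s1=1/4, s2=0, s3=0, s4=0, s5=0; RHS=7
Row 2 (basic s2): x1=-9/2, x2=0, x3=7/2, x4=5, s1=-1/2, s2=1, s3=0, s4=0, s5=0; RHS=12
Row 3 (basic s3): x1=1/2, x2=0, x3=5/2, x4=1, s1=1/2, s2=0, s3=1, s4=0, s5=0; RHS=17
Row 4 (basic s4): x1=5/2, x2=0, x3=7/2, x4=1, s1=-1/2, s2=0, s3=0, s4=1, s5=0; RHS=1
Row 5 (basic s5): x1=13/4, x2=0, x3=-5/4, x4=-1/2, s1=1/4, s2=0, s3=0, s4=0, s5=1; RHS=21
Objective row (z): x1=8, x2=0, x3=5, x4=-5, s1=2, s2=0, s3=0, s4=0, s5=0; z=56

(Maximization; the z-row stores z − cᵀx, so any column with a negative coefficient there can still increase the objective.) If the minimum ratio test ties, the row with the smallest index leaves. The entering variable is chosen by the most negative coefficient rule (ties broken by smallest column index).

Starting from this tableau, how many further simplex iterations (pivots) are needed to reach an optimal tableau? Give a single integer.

pivot: x4 in, s4 out → z = 61
pivot: s1 in, s2 out → z = 251/4
No improving column remains; optimal.

2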